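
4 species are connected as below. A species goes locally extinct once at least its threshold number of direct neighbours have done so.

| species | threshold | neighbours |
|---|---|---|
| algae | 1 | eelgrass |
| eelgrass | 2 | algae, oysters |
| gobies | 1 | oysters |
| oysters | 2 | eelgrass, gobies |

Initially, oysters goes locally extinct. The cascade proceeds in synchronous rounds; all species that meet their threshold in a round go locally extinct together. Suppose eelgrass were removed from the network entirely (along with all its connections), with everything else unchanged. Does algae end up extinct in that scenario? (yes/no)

With eelgrass removed:
Round 1 — oysters goes locally extinct (initial).
Round 2 — checking thresholds:
  gobies: 1 of 1 neighbours ≥ 1, goes locally extinct.
Round 3 — no new extinctions; cascade stops.

no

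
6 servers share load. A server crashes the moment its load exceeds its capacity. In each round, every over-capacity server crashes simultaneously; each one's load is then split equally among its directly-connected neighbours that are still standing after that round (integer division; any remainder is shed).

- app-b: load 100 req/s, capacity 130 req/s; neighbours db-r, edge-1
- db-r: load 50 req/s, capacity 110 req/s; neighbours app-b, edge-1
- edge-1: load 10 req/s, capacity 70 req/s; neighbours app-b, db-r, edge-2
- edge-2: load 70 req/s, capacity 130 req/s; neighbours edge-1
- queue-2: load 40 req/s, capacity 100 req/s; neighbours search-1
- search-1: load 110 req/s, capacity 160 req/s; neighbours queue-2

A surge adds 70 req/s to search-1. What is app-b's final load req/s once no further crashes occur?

100

Round 1 — search-1 at 180 > 160. search-1 crashes.
  search-1 sheds 180 req/s to queue-2: 180 each.
    queue-2: 40+180 = 220 > 100
Round 2 — queue-2 crashes.
  queue-2 sheds 220 req/s: no online neighbours, lost.
No further crashes.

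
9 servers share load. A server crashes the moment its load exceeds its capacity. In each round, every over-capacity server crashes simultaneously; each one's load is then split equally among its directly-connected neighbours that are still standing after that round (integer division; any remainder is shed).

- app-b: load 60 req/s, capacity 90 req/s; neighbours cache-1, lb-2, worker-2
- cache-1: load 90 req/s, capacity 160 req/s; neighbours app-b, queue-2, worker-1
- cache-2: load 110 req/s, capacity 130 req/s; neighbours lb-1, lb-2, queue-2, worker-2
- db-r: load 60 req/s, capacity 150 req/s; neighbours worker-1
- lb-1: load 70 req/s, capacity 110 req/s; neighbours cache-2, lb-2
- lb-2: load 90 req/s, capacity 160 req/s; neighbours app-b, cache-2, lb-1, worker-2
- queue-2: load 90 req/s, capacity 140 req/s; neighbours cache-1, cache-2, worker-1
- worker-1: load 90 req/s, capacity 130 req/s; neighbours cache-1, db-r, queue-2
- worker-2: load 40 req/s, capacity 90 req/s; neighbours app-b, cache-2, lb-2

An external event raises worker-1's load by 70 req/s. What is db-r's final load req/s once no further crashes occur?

Round 1 — worker-1 at 160 > 130. worker-1 crashes.
  worker-1 sheds 160 req/s to cache-1, db-r, queue-2: 53 each (1 lost).
    cache-1: 90+53 = 143 ≤ 160
    db-r: 60+53 = 113 ≤ 150
    queue-2: 90+53 = 143 > 140
Round 2 — queue-2 crashes.
  queue-2 sheds 143 req/s to cache-1, cache-2: 71 each (1 lost).
    cache-1: 143+71 = 214 > 160
    cache-2: 110+71 = 181 > 130
Round 3 — cache-1, cache-2 crash.
  cache-1 sheds 214 req/s to app-b: 214 each.
    app-b: 60+214 = 274 > 90
  cache-2 sheds 181 req/s to lb-1, lb-2, worker-2: 60 each (1 lost).
    lb-1: 70+60 = 130 > 110
    lb-2: 90+60 = 150 ≤ 160
    worker-2: 40+60 = 100 > 90
Round 4 — app-b, lb-1, worker-2 crash.
  app-b sheds 274 req/s to lb-2: 274 each.
    lb-2: 150+274 = 424 > 160
  lb-1 sheds 130 req/s to lb-2: 130 each.
    lb-2: 424+130 = 554 > 160
  worker-2 sheds 100 req/s to lb-2: 100 each.
    lb-2: 554+100 = 654 > 160
Round 5 — lb-2 crashes.
  lb-2 sheds 654 req/s: no online neighbours, lost.
No further crashes.

113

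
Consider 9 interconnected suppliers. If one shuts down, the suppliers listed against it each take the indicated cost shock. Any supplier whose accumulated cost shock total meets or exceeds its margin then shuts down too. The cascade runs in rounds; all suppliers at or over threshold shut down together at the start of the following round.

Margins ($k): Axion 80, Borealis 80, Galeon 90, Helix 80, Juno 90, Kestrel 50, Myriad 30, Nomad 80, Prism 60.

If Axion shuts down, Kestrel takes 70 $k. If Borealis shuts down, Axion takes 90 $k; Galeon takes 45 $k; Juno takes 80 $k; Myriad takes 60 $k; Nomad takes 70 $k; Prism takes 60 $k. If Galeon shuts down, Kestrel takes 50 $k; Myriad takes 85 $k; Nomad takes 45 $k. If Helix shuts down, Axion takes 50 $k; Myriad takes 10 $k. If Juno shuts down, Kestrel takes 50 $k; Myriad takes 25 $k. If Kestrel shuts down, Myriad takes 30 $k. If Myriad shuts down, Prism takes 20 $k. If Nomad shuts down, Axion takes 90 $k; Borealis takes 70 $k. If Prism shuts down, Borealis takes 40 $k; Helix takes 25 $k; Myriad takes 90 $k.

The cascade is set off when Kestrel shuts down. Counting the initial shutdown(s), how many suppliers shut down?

2

Round 1 — Kestrel shuts down (initial).
  Myriad: +30 → 30 ≥ 30
Round 2 — Myriad shuts down.
  Prism: +20 → 20 < 60
No further shutdowns.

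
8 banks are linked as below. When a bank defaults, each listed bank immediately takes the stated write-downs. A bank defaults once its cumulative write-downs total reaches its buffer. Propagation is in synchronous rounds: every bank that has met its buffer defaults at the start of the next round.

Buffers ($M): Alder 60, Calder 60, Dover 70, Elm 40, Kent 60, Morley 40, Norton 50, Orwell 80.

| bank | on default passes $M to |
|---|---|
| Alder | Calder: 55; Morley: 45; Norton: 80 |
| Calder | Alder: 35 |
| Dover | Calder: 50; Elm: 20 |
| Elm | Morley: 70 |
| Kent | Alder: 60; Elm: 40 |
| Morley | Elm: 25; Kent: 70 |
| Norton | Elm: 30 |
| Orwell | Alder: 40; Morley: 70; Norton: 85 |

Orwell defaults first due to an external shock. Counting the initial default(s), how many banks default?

Round 1 — Orwell defaults (initial).
  Alder: +40 → 40 < 60
  Morley: +70 → 70 ≥ 40
  Norton: +85 → 85 ≥ 50
Round 2 — Morley, Norton default.
  Elm: +25+30 → 55 ≥ 40
  Kent: +70 → 70 ≥ 60
Round 3 — Elm, Kent default.
  Alder: +60 → 100 ≥ 60
Round 4 — Alder defaults.
  Calder: +55 → 55 < 60
No further defaults.

6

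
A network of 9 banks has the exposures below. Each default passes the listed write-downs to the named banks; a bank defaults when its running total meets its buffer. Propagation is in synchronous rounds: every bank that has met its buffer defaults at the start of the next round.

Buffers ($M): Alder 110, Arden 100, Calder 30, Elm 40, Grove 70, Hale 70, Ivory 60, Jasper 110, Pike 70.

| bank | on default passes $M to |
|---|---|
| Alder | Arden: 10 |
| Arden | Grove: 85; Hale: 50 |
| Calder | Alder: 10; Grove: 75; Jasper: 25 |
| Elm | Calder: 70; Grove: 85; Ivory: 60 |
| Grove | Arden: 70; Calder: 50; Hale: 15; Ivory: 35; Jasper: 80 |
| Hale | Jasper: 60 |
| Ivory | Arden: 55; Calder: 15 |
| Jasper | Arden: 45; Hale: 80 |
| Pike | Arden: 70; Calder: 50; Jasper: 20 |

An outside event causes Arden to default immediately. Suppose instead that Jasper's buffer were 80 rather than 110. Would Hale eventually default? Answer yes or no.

With Jasper's buffer at 80:
Round 1 — Arden defaults (initial).
  Grove: +85 → 85 ≥ 70
  Hale: +50 → 50 < 70
Round 2 — Grove defaults.
  Calder: +50 → 50 ≥ 30
  Hale: +15 → 65 < 70
  Ivory: +35 → 35 < 60
  Jasper: +80 → 80 ≥ 80
Round 3 — Calder, Jasper default.
  Alder: +10 → 10 < 110
  Hale: +80 → 145 ≥ 70
Round 4 — Hale defaults.
No further defaults.

yes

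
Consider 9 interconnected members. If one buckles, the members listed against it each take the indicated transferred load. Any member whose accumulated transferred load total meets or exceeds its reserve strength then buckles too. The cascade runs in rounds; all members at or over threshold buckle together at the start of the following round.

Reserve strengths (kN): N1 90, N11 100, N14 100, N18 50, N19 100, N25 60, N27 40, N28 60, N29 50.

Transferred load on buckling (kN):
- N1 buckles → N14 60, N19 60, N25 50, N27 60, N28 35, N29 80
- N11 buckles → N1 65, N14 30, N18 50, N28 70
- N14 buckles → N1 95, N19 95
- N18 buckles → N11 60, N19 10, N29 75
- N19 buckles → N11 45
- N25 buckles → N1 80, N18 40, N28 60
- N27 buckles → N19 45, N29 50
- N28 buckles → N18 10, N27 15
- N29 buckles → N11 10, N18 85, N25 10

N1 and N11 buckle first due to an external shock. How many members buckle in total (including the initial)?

Round 1 — N1, N11 buckle (initial).
  N14: +60+30 → 90 < 100
  N18: +50 → 50 ≥ 50
  N19: +60 → 60 < 100
  N25: +50 → 50 < 60
  N27: +60 → 60 ≥ 40
  N28: +35+70 → 105 ≥ 60
  N29: +80 → 80 ≥ 50
Round 2 — N18, N27, N28, N29 buckle.
  N19: +10+45 → 115 ≥ 100
  N25: +10 → 60 ≥ 60
Round 3 — N19, N25 buckle.
No further bucklings.

8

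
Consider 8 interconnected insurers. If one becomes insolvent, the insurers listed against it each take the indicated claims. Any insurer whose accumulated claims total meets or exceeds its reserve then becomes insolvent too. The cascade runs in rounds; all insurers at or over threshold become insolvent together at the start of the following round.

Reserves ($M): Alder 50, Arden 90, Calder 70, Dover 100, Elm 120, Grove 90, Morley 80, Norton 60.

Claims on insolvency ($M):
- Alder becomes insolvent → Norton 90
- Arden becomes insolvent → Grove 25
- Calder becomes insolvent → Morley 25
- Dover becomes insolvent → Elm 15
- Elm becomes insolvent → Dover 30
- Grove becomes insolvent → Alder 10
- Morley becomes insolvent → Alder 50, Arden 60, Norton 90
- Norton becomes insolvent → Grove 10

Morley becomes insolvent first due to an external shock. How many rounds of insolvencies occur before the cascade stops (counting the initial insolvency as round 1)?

Round 1 — Morley becomes insolvent (initial).
  Alder: +50 → 50 ≥ 50
  Arden: +60 → 60 < 90
  Norton: +90 → 90 ≥ 60
Round 2 — Alder, Norton become insolvent.
  Grove: +10 → 10 < 90
No further insolvencies.

2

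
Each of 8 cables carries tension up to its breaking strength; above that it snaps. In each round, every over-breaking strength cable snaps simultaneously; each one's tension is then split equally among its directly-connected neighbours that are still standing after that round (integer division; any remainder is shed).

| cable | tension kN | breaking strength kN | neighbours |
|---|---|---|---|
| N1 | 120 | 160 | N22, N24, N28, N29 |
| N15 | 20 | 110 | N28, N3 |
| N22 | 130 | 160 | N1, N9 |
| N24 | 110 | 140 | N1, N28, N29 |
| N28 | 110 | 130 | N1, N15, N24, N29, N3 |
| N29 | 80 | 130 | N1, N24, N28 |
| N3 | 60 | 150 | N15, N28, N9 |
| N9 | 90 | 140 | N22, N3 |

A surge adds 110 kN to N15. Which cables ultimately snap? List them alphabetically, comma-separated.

N1, N15, N22, N24, N28, N29, N3, N9

Round 1 — N15 at 130 > 110. N15 snaps.
  N15 sheds 130 kN to N28, N3: 65 each.
    N28: 110+65 = 175 > 130
    N3: 60+65 = 125 ≤ 150
Round 2 — N28 snaps.
  N28 sheds 175 kN to N1, N24, N29, N3: 43 each (3 lost).
    N1: 120+43 = 163 > 160
    N24: 110+43 = 153 > 140
    N29: 80+43 = 123 ≤ 130
    N3: 125+43 = 168 > 150
Round 3 — N1, N24, N3 snap.
  N1 sheds 163 kN to N22, N29: 81 each (1 lost).
    N22: 130+81 = 211 > 160
    N29: 123+81 = 204 > 130
  N24 sheds 153 kN to N29: 153 each.
    N29: 204+153 = 357 > 130
  N3 sheds 168 kN to N9: 168 each.
    N9: 90+168 = 258 > 140
Round 4 — N22, N29, N9 snap.
  N22 sheds 211 kN: no online neighbours, lost.
  N29 sheds 357 kN: no online neighbours, lost.
  N9 sheds 258 kN: no online neighbours, lost.
No further breaks.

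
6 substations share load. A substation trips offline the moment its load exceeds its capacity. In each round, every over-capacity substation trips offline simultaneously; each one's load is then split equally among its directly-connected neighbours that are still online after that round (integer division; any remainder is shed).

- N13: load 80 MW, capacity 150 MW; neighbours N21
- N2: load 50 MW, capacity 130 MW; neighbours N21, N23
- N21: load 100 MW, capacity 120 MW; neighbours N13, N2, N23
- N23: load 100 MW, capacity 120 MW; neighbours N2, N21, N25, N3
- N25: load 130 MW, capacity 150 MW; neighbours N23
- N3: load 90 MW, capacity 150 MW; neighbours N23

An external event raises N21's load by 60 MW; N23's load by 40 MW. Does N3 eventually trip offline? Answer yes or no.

Round 1 — N21 at 160 > 120; N23 at 140 > 120. N21, N23 trip offline.
  N21 sheds 160 MW to N13, N2: 80 each.
    N13: 80+80 = 160 > 150
    N2: 50+80 = 130 ≤ 130
  N23 sheds 140 MW to N2, N25, N3: 46 each (2 lost).
    N2: 130+46 = 176 > 130
    N25: 130+46 = 176 > 150
    N3: 90+46 = 136 ≤ 150
Round 2 — N13, N2, N25 trip offline.
  N13 sheds 160 MW: no online neighbours, lost.
  N2 sheds 176 MW: no online neighbours, lost.
  N25 sheds 176 MW: no online neighbours, lost.
No further trips.

no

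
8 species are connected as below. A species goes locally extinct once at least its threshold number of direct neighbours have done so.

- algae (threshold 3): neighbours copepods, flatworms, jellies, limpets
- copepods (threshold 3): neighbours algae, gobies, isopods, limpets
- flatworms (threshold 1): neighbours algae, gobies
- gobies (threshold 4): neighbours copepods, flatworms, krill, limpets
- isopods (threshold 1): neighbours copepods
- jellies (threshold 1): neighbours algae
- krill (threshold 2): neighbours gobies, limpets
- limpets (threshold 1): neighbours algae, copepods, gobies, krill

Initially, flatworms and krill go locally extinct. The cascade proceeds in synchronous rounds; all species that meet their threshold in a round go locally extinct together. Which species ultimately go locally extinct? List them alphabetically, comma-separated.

flatworms, krill, limpets

Round 1 — flatworms, krill go locally extinct (initial).
Round 2 — checking thresholds:
  algae: 1 of 4 neighbours < 3, below threshold.
  gobies: 2 of 4 neighbours < 4, below threshold.
  limpets: 1 of 4 neighbours ≥ 1, goes locally extinct.
Round 3 — no new extinctions; cascade stops.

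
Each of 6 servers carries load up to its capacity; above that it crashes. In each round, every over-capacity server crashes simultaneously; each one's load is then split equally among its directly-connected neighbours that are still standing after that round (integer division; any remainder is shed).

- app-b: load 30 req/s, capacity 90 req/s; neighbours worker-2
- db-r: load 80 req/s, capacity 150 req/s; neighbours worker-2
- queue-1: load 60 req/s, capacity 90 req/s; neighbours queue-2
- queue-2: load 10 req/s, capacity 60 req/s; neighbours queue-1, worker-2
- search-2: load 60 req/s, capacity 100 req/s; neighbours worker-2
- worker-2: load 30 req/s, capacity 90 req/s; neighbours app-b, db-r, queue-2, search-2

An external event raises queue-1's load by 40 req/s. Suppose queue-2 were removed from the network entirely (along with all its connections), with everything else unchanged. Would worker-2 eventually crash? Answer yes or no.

With queue-2 removed:
Round 1 — queue-1 at 100 > 90. queue-1 crashes.
  queue-1 sheds 100 req/s: no online neighbours, lost.
No further crashes.

no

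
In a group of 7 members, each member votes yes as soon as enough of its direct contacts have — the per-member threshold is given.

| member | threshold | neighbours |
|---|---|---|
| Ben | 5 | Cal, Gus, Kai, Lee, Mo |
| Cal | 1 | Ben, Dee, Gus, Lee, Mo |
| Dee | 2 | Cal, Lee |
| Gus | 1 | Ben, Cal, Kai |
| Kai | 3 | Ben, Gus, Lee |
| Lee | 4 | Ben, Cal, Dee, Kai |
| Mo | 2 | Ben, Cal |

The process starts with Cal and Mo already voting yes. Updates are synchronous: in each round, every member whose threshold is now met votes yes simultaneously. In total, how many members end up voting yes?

Round 1 — Cal, Mo vote yes (initial).
Round 2 — checking thresholds:
  Ben: 2 of 5 neighbours < 5, holds.
  Dee: 1 of 2 neighbours < 2, holds.
  Gus: 1 of 3 neighbours ≥ 1, votes yes.
  Lee: 1 of 4 neighbours < 4, holds.
Round 3 — no new yes votes; cascade stops.

3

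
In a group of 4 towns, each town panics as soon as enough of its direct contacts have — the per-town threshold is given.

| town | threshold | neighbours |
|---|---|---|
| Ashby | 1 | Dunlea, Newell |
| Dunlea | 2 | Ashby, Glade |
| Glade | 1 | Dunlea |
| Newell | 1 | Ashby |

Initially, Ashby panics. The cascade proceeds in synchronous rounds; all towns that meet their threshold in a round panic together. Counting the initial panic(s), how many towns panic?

2

Round 1 — Ashby panics (initial).
Round 2 — checking thresholds:
  Dunlea: 1 of 2 neighbours < 2, not yet.
  Newell: 1 of 1 neighbours ≥ 1, panics.
Round 3 — no new panics; cascade stops.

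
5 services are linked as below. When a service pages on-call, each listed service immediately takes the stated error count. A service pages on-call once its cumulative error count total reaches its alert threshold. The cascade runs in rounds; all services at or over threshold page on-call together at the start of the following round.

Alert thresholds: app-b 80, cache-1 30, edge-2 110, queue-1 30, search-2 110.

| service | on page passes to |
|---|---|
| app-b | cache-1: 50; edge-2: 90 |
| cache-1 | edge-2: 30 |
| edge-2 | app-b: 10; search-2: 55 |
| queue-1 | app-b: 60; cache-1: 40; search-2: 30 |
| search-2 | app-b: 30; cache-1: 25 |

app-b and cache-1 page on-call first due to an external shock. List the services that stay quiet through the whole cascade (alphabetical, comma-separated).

Round 1 — app-b, cache-1 page on-call (initial).
  edge-2: +90+30 → 120 ≥ 110
Round 2 — edge-2 pages on-call.
  search-2: +55 → 55 < 110
No further pages.

queue-1, search-2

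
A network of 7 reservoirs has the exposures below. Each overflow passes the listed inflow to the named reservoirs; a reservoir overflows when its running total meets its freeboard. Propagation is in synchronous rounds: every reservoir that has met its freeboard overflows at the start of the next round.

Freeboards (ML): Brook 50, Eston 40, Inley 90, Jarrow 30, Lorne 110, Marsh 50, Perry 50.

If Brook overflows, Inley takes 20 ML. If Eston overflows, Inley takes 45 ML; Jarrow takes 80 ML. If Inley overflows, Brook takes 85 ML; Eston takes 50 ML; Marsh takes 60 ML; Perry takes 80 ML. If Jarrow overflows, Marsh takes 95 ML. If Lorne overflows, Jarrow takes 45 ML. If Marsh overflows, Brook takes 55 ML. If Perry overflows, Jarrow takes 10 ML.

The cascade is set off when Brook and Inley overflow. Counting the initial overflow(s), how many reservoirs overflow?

Round 1 — Brook, Inley overflow (initial).
  Eston: +50 → 50 ≥ 40
  Marsh: +60 → 60 ≥ 50
  Perry: +80 → 80 ≥ 50
Round 2 — Eston, Marsh, Perry overflow.
  Jarrow: +80+10 → 90 ≥ 30
Round 3 — Jarrow overflows.
No further overflows.

6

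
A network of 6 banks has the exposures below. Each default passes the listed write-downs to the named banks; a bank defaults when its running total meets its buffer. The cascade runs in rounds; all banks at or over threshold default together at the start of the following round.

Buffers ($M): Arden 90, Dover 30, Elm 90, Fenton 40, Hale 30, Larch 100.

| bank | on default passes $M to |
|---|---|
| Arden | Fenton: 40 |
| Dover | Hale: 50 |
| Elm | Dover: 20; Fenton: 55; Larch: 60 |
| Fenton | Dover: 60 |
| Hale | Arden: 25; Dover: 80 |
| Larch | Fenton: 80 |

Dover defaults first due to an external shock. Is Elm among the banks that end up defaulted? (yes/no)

no

Round 1 — Dover defaults (initial).
  Hale: +50 → 50 ≥ 30
Round 2 — Hale defaults.
  Arden: +25 → 25 < 90
No further defaults.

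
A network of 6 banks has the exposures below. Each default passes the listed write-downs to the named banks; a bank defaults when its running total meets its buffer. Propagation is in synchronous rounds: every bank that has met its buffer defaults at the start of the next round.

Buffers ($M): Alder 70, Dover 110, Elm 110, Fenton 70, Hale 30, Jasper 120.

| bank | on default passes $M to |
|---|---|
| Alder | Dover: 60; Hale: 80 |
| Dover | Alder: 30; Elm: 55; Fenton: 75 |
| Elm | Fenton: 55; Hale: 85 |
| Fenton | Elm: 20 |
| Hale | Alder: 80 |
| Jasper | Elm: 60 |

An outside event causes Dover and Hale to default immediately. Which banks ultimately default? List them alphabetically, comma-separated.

Alder, Dover, Fenton, Hale

Round 1 — Dover, Hale default (initial).
  Alder: +30+80 → 110 ≥ 70
  Elm: +55 → 55 < 110
  Fenton: +75 → 75 ≥ 70
Round 2 — Alder, Fenton default.
  Elm: +20 → 75 < 110
No further defaults.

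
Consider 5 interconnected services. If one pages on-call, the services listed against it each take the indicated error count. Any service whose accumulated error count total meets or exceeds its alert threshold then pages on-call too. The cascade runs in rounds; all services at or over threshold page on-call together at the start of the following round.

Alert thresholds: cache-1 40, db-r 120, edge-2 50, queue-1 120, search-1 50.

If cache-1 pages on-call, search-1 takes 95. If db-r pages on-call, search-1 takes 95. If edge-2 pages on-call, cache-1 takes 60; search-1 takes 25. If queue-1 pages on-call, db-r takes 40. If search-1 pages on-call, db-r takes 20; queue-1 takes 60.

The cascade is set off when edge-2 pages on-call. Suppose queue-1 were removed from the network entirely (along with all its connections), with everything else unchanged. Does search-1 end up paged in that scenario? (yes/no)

With queue-1 removed:
Round 1 — edge-2 pages on-call (initial).
  cache-1: +60 → 60 ≥ 40
  search-1: +25 → 25 < 50
Round 2 — cache-1 pages on-call.
  search-1: +95 → 120 ≥ 50
Round 3 — search-1 pages on-call.
  db-r: +20 → 20 < 120
No further pages.

yes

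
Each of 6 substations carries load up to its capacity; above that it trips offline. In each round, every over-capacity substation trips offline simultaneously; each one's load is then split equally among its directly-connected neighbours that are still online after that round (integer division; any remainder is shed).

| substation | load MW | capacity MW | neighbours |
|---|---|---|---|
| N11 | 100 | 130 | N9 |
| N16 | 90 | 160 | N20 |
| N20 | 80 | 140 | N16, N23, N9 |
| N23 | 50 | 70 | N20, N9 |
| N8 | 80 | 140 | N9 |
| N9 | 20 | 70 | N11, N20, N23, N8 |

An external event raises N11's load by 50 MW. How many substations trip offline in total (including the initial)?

5

Round 1 — N11 at 150 > 130. N11 trips offline.
  N11 sheds 150 MW to N9: 150 each.
    N9: 20+150 = 170 > 70
Round 2 — N9 trips offline.
  N9 sheds 170 MW to N20, N23, N8: 56 each (2 lost).
    N20: 80+56 = 136 ≤ 140
    N23: 50+56 = 106 > 70
    N8: 80+56 = 136 ≤ 140
Round 3 — N23 trips offline.
  N23 sheds 106 MW to N20: 106 each.
    N20: 136+106 = 242 > 140
Round 4 — N20 trips offline.
  N20 sheds 242 MW to N16: 242 each.
    N16: 90+242 = 332 > 160
Round 5 — N16 trips offline.
  N16 sheds 332 MW: no online neighbours, lost.
No further trips.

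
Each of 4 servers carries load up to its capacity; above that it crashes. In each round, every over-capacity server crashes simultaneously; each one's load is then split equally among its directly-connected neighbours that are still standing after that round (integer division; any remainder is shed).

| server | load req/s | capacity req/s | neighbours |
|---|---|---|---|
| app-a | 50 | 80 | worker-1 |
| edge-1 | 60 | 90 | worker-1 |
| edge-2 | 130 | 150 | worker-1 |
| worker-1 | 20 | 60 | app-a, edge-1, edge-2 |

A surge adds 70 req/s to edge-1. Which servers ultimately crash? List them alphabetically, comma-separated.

app-a, edge-1, edge-2, worker-1

Round 1 — edge-1 at 130 > 90. edge-1 crashes.
  edge-1 sheds 130 req/s to worker-1: 130 each.
    worker-1: 20+130 = 150 > 60
Round 2 — worker-1 crashes.
  worker-1 sheds 150 req/s to app-a, edge-2: 75 each.
    app-a: 50+75 = 125 > 80
    edge-2: 130+75 = 205 > 150
Round 3 — app-a, edge-2 crash.
  app-a sheds 125 req/s: no online neighbours, lost.
  edge-2 sheds 205 req/s: no online neighbours, lost.
No further crashes.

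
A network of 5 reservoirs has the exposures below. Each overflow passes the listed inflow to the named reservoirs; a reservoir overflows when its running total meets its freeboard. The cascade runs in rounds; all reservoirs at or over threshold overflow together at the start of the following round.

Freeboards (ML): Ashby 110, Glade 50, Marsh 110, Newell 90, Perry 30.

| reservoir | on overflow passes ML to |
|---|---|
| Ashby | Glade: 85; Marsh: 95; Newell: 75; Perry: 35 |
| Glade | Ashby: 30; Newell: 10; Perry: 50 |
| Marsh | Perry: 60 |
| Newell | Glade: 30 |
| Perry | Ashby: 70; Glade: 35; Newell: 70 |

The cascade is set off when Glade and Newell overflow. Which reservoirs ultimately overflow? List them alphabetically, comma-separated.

Round 1 — Glade, Newell overflow (initial).
  Ashby: +30 → 30 < 110
  Perry: +50 → 50 ≥ 30
Round 2 — Perry overflows.
  Ashby: +70 → 100 < 110
No further overflows.

Glade, Newell, Perry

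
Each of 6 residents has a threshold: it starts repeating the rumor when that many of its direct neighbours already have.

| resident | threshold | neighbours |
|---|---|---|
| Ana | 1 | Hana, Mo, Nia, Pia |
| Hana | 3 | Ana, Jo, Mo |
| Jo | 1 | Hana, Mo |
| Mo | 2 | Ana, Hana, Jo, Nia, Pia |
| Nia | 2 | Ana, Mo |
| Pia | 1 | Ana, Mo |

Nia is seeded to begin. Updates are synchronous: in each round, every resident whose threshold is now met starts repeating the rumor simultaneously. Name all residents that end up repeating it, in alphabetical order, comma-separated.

Ana, Hana, Jo, Mo, Nia, Pia

Round 1 — Nia starts repeating the rumor (initial).
Round 2 — checking thresholds:
  Ana: 1 of 4 neighbours ≥ 1, starts repeating the rumor.
  Mo: 1 of 5 neighbours < 2, not yet.
Round 3 — checking thresholds:
  Hana: 1 of 3 neighbours < 3, not yet.
  Mo: 2 of 5 neighbours ≥ 2, starts repeating the rumor.
  Pia: 1 of 2 neighbours ≥ 1, starts repeating the rumor.
Round 4 — checking thresholds:
  Hana: 2 of 3 neighbours < 3, not yet.
  Jo: 1 of 2 neighbours ≥ 1, starts repeating the rumor.
Round 5 — checking thresholds:
  Hana: 3 of 3 neighbours ≥ 3, starts repeating the rumor.
Round 6 — no new spreads; cascade stops.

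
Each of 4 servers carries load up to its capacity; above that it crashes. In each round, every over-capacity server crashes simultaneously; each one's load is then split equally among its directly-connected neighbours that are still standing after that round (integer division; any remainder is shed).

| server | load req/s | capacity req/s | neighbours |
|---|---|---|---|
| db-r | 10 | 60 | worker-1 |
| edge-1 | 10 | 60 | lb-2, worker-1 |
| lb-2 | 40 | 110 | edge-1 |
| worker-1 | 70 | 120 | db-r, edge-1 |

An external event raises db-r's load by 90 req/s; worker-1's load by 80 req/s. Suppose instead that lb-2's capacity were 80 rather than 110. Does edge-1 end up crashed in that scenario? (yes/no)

With lb-2's capacity at 80:
Round 1 — db-r at 100 > 60; worker-1 at 150 > 120. db-r, worker-1 crash.
  db-r sheds 100 req/s: no online neighbours, lost.
  worker-1 sheds 150 req/s to edge-1: 150 each.
    edge-1: 10+150 = 160 > 60
Round 2 — edge-1 crashes.
  edge-1 sheds 160 req/s to lb-2: 160 each.
    lb-2: 40+160 = 200 > 80
Round 3 — lb-2 crashes.
  lb-2 sheds 200 req/s: no online neighbours, lost.
No further crashes.

yes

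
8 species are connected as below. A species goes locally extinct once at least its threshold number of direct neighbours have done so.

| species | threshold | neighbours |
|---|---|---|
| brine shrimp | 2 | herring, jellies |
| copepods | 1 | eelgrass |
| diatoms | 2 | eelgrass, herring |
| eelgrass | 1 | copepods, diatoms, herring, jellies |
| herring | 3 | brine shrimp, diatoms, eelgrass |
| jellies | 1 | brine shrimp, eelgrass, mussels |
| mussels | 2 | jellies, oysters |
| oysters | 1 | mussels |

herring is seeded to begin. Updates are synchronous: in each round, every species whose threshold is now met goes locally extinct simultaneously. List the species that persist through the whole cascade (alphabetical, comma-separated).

Round 1 — herring goes locally extinct (initial).
Round 2 — checking thresholds:
  brine shrimp: 1 of 2 neighbours < 2, not yet.
  diatoms: 1 of 2 neighbours < 2, not yet.
  eelgrass: 1 of 4 neighbours ≥ 1, goes locally extinct.
Round 3 — checking thresholds:
  brine shrimp: 1 of 2 neighbours < 2, not yet.
  copepods: 1 of 1 neighbours ≥ 1, goes locally extinct.
  diatoms: 2 of 2 neighbours ≥ 2, goes locally extinct.
  jellies: 1 of 3 neighbours ≥ 1, goes locally extinct.
Round 4 — checking thresholds:
  brine shrimp: 2 of 2 neighbours ≥ 2, goes locally extinct.
  mussels: 1 of 2 neighbours < 2, not yet.
Round 5 — no new extinctions; cascade stops.

mussels, oysters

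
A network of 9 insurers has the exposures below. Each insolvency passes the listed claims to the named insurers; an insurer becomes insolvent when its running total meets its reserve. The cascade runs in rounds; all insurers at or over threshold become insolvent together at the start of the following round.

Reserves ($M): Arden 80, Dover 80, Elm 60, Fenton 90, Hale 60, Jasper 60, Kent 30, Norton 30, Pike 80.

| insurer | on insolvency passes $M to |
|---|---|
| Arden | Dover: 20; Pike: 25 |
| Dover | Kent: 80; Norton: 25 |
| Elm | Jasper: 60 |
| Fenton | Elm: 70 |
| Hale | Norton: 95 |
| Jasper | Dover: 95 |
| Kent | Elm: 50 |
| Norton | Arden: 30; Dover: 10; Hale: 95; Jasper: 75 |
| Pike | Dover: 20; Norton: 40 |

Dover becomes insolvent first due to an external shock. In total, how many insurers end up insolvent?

2

Round 1 — Dover becomes insolvent (initial).
  Kent: +80 → 80 ≥ 30
  Norton: +25 → 25 < 30
Round 2 — Kent becomes insolvent.
  Elm: +50 → 50 < 60
No further insolvencies.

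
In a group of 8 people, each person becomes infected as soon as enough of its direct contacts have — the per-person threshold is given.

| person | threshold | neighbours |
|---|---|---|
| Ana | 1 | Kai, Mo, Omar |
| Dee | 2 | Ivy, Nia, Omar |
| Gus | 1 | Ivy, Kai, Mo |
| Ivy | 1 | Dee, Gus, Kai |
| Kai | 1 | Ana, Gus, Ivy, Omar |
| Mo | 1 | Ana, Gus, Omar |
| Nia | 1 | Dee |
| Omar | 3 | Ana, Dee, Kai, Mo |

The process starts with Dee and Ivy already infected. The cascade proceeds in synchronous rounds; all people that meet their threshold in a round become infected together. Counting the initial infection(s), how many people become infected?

Round 1 — Dee, Ivy become infected (initial).
Round 2 — checking thresholds:
  Gus: 1 of 3 neighbours ≥ 1, becomes infected.
  Kai: 1 of 4 neighbours ≥ 1, becomes infected.
  Nia: 1 of 1 neighbours ≥ 1, becomes infected.
  Omar: 1 of 4 neighbours < 3, below threshold.
Round 3 — checking thresholds:
  Ana: 1 of 3 neighbours ≥ 1, becomes infected.
  Mo: 1 of 3 neighbours ≥ 1, becomes infected.
  Omar: 2 of 4 neighbours < 3, below threshold.
Round 4 — checking thresholds:
  Omar: 4 of 4 neighbours ≥ 3, becomes infected.
Round 5 — no new infections; cascade stops.

8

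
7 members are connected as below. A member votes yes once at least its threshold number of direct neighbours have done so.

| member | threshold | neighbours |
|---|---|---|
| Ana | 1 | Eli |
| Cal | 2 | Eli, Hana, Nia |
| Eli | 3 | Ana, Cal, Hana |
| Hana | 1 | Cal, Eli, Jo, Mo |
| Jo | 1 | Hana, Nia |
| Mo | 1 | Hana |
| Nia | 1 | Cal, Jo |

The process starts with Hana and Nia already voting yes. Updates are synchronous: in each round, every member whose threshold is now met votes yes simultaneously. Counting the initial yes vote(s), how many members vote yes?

5

Round 1 — Hana, Nia vote yes (initial).
Round 2 — checking thresholds:
  Cal: 2 of 3 neighbours ≥ 2, votes yes.
  Eli: 1 of 3 neighbours < 3, holds.
  Jo: 2 of 2 neighbours ≥ 1, votes yes.
  Mo: 1 of 1 neighbours ≥ 1, votes yes.
Round 3 — no new yes votes; cascade stops.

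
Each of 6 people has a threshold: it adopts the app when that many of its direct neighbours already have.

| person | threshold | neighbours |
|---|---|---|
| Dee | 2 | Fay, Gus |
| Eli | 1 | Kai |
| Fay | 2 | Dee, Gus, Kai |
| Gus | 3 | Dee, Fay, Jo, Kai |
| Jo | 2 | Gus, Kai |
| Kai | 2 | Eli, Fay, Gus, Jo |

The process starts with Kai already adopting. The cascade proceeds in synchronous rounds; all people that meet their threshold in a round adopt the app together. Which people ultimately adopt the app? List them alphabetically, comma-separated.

Eli, Kai

Round 1 — Kai adopts the app (initial).
Round 2 — checking thresholds:
  Eli: 1 of 1 neighbours ≥ 1, adopts the app.
  Fay: 1 of 3 neighbours < 2, holds.
  Gus: 1 of 4 neighbours < 3, holds.
  Jo: 1 of 2 neighbours < 2, holds.
Round 3 — no new adoptions; cascade stops.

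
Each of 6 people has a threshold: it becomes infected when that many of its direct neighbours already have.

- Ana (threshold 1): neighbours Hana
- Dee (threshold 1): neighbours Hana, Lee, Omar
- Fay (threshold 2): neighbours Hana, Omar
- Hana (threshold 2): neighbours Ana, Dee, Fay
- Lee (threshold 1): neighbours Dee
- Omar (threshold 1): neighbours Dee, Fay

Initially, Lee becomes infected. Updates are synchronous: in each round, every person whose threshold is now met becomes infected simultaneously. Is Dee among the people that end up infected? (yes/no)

yes

Round 1 — Lee becomes infected (initial).
Round 2 — checking thresholds:
  Dee: 1 of 3 neighbours ≥ 1, becomes infected.
Round 3 — checking thresholds:
  Hana: 1 of 3 neighbours < 2, holds.
  Omar: 1 of 2 neighbours ≥ 1, becomes infected.
Round 4 — no new infections; cascade stops.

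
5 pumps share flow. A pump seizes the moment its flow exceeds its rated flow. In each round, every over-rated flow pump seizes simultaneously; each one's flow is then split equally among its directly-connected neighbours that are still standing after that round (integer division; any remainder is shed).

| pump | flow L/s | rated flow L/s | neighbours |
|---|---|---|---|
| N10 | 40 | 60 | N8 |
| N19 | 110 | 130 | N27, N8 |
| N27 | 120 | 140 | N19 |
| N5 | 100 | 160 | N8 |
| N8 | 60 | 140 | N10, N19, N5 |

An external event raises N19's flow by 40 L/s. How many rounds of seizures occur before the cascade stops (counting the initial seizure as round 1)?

Round 1 — N19 at 150 > 130. N19 seizes.
  N19 sheds 150 L/s to N27, N8: 75 each.
    N27: 120+75 = 195 > 140
    N8: 60+75 = 135 ≤ 140
Round 2 — N27 seizes.
  N27 sheds 195 L/s: no online neighbours, lost.
No further seizures.

2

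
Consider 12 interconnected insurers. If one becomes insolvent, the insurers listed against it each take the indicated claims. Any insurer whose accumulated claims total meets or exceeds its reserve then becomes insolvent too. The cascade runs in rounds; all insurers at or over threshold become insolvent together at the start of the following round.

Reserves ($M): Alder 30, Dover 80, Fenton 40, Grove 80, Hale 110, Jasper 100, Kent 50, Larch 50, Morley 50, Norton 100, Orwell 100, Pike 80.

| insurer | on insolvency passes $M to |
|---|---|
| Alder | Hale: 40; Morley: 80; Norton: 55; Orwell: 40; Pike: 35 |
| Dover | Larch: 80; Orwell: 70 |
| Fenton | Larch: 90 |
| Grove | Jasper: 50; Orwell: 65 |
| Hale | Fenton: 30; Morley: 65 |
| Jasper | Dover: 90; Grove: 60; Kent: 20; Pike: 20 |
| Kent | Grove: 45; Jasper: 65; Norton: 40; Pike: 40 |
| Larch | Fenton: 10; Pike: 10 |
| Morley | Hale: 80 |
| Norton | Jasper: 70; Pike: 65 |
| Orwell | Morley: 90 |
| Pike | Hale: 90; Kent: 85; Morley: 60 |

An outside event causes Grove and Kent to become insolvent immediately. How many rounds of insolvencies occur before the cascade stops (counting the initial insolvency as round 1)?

Round 1 — Grove, Kent become insolvent (initial).
  Jasper: +50+65 → 115 ≥ 100
  Norton: +40 → 40 < 100
  Orwell: +65 → 65 < 100
  Pike: +40 → 40 < 80
Round 2 — Jasper becomes insolvent.
  Dover: +90 → 90 ≥ 80
  Pike: +20 → 60 < 80
Round 3 — Dover becomes insolvent.
  Larch: +80 → 80 ≥ 50
  Orwell: +70 → 135 ≥ 100
Round 4 — Larch, Orwell become insolvent.
  Fenton: +10 → 10 < 40
  Morley: +90 → 90 ≥ 50
  Pike: +10 → 70 < 80
Round 5 — Morley becomes insolvent.
  Hale: +80 → 80 < 110
No further insolvencies.

5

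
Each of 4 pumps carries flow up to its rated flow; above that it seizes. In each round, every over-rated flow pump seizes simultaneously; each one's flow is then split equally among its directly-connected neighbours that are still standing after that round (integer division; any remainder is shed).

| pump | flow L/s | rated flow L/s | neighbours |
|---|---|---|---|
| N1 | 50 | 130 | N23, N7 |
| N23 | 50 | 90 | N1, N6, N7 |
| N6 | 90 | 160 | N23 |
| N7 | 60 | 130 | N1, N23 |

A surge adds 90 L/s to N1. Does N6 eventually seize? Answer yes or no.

Round 1 — N1 at 140 > 130. N1 seizes.
  N1 sheds 140 L/s to N23, N7: 70 each.
    N23: 50+70 = 120 > 90
    N7: 60+70 = 130 ≤ 130
Round 2 — N23 seizes.
  N23 sheds 120 L/s to N6, N7: 60 each.
    N6: 90+60 = 150 ≤ 160
    N7: 130+60 = 190 > 130
Round 3 — N7 seizes.
  N7 sheds 190 L/s: no online neighbours, lost.
No further seizures.

no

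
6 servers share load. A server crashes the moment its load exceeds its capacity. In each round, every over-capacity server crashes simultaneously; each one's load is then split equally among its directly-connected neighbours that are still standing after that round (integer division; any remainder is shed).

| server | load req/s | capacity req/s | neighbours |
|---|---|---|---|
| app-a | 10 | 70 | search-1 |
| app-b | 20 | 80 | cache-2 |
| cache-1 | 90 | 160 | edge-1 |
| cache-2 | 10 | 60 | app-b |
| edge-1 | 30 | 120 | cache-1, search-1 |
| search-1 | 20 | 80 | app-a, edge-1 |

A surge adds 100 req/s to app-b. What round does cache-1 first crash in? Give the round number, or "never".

never

Round 1 — app-b at 120 > 80. app-b crashes.
  app-b sheds 120 req/s to cache-2: 120 each.
    cache-2: 10+120 = 130 > 60
Round 2 — cache-2 crashes.
  cache-2 sheds 130 req/s: no online neighbours, lost.
No further crashes.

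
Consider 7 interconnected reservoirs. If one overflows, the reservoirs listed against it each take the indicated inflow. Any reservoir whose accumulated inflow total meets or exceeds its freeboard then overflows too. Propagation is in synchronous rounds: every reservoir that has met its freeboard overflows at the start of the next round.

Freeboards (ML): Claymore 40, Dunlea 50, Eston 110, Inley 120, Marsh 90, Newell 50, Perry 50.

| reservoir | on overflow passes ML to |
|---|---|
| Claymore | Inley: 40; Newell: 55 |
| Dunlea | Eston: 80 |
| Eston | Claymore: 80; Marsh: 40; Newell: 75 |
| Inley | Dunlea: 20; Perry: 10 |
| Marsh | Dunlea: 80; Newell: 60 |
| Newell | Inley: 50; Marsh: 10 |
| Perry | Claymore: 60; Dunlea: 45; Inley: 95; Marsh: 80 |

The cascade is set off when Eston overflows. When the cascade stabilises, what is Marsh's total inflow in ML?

50

Round 1 — Eston overflows (initial).
  Claymore: +80 → 80 ≥ 40
  Marsh: +40 → 40 < 90
  Newell: +75 → 75 ≥ 50
Round 2 — Claymore, Newell overflow.
  Inley: +40+50 → 90 < 120
  Marsh: +10 → 50 < 90
No further overflows.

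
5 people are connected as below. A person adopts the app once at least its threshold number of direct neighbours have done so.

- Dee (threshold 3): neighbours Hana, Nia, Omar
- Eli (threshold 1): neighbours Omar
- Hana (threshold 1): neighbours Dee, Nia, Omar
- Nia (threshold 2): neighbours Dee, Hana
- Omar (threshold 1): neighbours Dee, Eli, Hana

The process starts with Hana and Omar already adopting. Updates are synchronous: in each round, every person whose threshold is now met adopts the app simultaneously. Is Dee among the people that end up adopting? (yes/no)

Round 1 — Hana, Omar adopt the app (initial).
Round 2 — checking thresholds:
  Dee: 2 of 3 neighbours < 3, not yet.
  Eli: 1 of 1 neighbours ≥ 1, adopts the app.
  Nia: 1 of 2 neighbours < 2, not yet.
Round 3 — no new adoptions; cascade stops.

no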